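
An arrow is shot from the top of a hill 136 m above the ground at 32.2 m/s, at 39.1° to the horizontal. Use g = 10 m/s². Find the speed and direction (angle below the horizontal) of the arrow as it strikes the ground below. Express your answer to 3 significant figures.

v_x = 32.2 cos 39.1° = 24.99 m/s (constant).
|v_y| at impact = √((20.31)² + 2×10×136) = 55.97 m/s.
Speed = √(24.99² + 55.97²) = 61.3 m/s; angle = arctan(55.97/24.99) = 65.9° below horizontal.

61.3 m/s at 65.9° below the horizontal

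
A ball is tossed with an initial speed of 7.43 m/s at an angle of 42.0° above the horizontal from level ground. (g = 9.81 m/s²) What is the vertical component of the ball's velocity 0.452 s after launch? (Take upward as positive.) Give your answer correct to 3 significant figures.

0.538 m/s

Initial vertical component: v_y0 = 7.43 sin 42.0° = 4.972 m/s.
v_y(t) = v_y0 − g t = 4.972 − 9.81 × 0.452 = 0.538 m/s.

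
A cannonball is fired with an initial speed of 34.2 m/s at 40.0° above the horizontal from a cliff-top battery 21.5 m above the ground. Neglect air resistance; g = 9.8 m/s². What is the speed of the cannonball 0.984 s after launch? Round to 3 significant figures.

v_x = 34.2 cos 40.0° = 26.20 m/s (constant).
v_y(t) = 34.2 sin 40.0° − g t = 21.98 − 9.8 × 0.984 = 12.34 m/s.
Speed = √(v_x² + v_y²) = √(686.4 + 152.3) = 29.0 m/s.

29.0 m/s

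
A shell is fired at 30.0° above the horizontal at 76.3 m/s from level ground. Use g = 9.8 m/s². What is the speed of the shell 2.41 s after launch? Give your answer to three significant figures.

67.7 m/s

v_x = 76.3 cos 30.0° = 66.08 m/s (constant).
v_y(t) = 76.3 sin 30.0° − g t = 38.15 − 9.8 × 2.41 = 14.53 m/s.
Speed = √(v_x² + v_y²) = √(4367 + 211.1) = 67.7 m/s.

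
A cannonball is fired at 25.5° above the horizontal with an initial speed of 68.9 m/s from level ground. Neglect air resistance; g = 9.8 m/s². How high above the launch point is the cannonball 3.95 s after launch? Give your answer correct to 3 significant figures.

v_y0 = 68.9 sin 25.5° = 29.66 m/s.
y(t) = v_y0 t − ½ g t² = 29.66×3.95 − 4.900×3.95² = 40.7 m.

40.7 m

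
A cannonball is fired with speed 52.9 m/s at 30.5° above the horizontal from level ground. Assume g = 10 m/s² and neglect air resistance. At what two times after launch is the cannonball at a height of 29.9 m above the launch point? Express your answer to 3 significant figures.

1.58 s and 3.79 s

v_y0 = 52.9 sin 30.5° = 26.85 m/s.
Set y = v_y0 t − ½ g t² = 29.9: 5.000 t² − 26.85 t + 29.9 = 0.
t = [26.85 ± √(720.9 − 598.0)] / 10 = (26.85 ± 11.09) / 10, giving t = 1.58 s or t = 3.79 s.
So the cannonball is at 29.9 m at t = 1.58 s (rising) and t = 3.79 s (falling).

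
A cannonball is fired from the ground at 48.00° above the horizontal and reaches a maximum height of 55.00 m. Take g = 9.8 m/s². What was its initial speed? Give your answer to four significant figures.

At maximum height v_y = 0, so (v₀ sin θ)² = 2 g H.
v₀ sin 48.00° = √(2 × 9.8 × 55.00) = 32.833 m/s.
v₀ = 32.833 / sin 48.00° = 32.833 / 0.7431 = 44.18 m/s.

44.18 m/s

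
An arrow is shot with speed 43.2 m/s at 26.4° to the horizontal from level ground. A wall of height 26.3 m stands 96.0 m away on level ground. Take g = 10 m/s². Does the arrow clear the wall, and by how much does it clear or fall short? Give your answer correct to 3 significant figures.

No — it falls 9.42 m short of clearing the wall.

v_x = 43.2 cos 26.4° = 38.69 m/s; v_y0 = 43.2 sin 26.4° = 19.21 m/s.
Time to reach the wall: t = 96.0 / 38.69 = 2.481 s.
Height at that point: y = 19.21×2.481 − 5.000×2.481² = 16.88 m.
That is 26.3 − 16.88 = 9.42 m below the top of the wall, so the arrow does not clear it.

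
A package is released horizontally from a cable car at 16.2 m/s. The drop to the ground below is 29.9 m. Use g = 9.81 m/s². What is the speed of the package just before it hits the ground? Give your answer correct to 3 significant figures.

Fall time: t = √(2 × 29.9 / 9.81) = 2.469 s.
At impact: v_x = 16.2 m/s (unchanged), v_y = g t = 9.81 × 2.469 = 24.22 m/s.
Speed = √(v_x² + v_y²) = √(262.4 + 586.6) = 29.1 m/s.

29.1 m/s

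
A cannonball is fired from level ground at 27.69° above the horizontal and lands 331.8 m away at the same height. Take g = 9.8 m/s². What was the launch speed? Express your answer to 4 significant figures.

62.86 m/s

On level ground, R = v₀² sin(2θ) / g, so v₀ = √(R g / sin 2θ).
sin(2 × 27.69°) = 0.8229.
v₀ = √(331.8 × 9.8 / 0.8229) = √3951.4 = 62.86 m/s.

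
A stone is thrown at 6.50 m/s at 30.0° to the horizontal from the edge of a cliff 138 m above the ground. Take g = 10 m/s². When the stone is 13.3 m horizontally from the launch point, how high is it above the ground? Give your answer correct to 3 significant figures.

v_x = 6.50 cos 30.0° = 5.629 m/s, v_y0 = 6.50 sin 30.0° = 3.250 m/s.
Time to reach x = 13.3 m: t = x / v_x = 13.3 / 5.629 = 2.363 s.
y = 138 + v_y0 t − ½ g t² = 138 + 3.250×2.363 − 5.000×2.363² = 118 m.

118 m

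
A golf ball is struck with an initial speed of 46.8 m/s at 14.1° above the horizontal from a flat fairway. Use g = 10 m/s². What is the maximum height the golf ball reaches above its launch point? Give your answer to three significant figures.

6.50 m

Vertical component of launch velocity: v_y = 46.8 sin 14.1° = 11.40 m/s.
At the highest point the vertical velocity is zero, so v_y² = 2 g h_max.
h_max = (11.40)² / (2 × 10) = 130.0 / 20.00 = 6.50 m.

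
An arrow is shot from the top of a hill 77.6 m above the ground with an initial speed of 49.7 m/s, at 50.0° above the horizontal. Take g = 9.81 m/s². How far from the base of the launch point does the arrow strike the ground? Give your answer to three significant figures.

Components: v_x = 49.7 cos 50.0° = 31.95 m/s, v_y = 49.7 sin 50.0° = 38.07 m/s.
Vertical: 0 = 77.6 + 38.07 t − ½(9.81) t² ⇒ 4.905 t² − 38.07 t − 77.6 = 0.
t = [38.07 + √(1449 + 1523)] / 9.810 = 9.438 s.
Horizontal: R = v_x · t = 31.95 × 9.438 = 302 m.

302 m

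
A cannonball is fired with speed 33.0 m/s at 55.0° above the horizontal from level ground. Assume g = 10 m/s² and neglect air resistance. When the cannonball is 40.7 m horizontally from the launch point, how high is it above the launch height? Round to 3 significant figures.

v_x = 33.0 cos 55.0° = 18.93 m/s, v_y0 = 33.0 sin 55.0° = 27.03 m/s.
Time to reach x = 40.7 m: t = x / v_x = 40.7 / 18.93 = 2.150 s.
y = v_y0 t − ½ g t² = 27.03×2.150 − 5.000×2.150² = 35.0 m.

35.0 m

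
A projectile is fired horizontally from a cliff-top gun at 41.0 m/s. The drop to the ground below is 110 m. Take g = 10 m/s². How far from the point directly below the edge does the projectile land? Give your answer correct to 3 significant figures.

Initial vertical velocity is zero, so the fall time comes from h = ½ g t²: t = √(2 × 110 / 10) = 4.690 s.
Horizontal motion is uniform at 41.0 m/s, so x = 41.0 × 4.690 = 192 m.

192 m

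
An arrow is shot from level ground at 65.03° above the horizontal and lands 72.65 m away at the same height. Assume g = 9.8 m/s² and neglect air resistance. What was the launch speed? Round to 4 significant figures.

On level ground, R = v₀² sin(2θ) / g, so v₀ = √(R g / sin 2θ).
sin(2 × 65.03°) = 0.7654.
v₀ = √(72.65 × 9.8 / 0.7654) = √930.19 = 30.50 m/s.

30.50 m/s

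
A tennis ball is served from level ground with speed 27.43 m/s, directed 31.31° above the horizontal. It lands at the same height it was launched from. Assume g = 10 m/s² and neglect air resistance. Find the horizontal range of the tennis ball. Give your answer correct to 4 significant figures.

66.81 m

For level ground, R = v₀² sin(2θ) / g.
sin(2 × 31.31°) = sin 62.620° = 0.8880.
R = (27.43)² × 0.8880 / 10 = 66.81 m.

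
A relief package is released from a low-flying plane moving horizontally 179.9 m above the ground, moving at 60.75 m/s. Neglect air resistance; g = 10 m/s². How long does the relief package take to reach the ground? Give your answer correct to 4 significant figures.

5.998 s

The horizontal speed doesn't affect the fall. With v_y0 = 0, h = ½ g t².
t = √(2 × 179.9 / 10) = √35.980 = 5.998 s.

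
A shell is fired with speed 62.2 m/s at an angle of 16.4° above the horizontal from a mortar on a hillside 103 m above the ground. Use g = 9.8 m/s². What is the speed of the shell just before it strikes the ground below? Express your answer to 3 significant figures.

v_x = 62.2 cos 16.4° = 59.67 m/s is unchanged throughout.
For the vertical component, v_y² = v_y0² + 2 g h = (17.56)² + 2×9.8×103 = 2327, so |v_y| = 48.24 m/s.
Impact speed = √(v_x² + v_y²) = √(3561 + 2327) = 76.7 m/s.

76.7 m/s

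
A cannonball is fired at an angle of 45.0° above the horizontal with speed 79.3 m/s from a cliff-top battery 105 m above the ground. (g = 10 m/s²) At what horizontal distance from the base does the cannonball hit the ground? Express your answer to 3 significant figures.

Components: v_x = 79.3 cos 45.0° = 56.07 m/s, v_y = 79.3 sin 45.0° = 56.07 m/s.
Vertical: 0 = 105 + 56.07 t − ½(10) t² ⇒ 5.000 t² − 56.07 t − 105 = 0.
t = [56.07 + √(3144 + 2100)] / 10.00 = 12.85 s.
Horizontal: R = v_x · t = 56.07 × 12.85 = 720 m.

720 m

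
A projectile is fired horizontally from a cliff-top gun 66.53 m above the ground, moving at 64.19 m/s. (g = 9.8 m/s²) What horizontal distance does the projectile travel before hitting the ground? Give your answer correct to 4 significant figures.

Initial vertical velocity is zero, so the fall time comes from h = ½ g t²: t = √(2 × 66.53 / 9.8) = 3.6848 s.
Horizontal motion is uniform at 64.19 m/s, so x = 64.19 × 3.6848 = 236.5 m.

236.5 m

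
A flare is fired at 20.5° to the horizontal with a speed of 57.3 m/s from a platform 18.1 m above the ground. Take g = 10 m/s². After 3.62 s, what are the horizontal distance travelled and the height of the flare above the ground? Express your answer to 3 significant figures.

x = 194 m, y = 25.2 m

v_x = 57.3 cos 20.5° = 53.67 m/s; v_y0 = 57.3 sin 20.5° = 20.07 m/s.
x = v_x t = 53.67 × 3.62 = 194 m.
y = 18.1 + v_y0 t − ½ g t² = 25.2 m.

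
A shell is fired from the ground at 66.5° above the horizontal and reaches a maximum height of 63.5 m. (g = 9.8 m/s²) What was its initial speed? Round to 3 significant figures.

At maximum height v_y = 0, so (v₀ sin θ)² = 2 g H.
v₀ sin 66.5° = √(2 × 9.8 × 63.5) = 35.28 m/s.
v₀ = 35.28 / sin 66.5° = 35.28 / 0.9171 = 38.5 m/s.

38.5 m/s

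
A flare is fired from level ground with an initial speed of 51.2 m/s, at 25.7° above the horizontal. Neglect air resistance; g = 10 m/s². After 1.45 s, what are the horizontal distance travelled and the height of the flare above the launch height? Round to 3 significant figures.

x = 66.9 m, y = 21.7 m

v_x = 51.2 cos 25.7° = 46.14 m/s; v_y0 = 51.2 sin 25.7° = 22.20 m/s.
x = v_x t = 46.14 × 1.45 = 66.9 m.
y = v_y0 t − ½ g t² = 22.20×1.45 − 5.000×1.45² = 21.7 m.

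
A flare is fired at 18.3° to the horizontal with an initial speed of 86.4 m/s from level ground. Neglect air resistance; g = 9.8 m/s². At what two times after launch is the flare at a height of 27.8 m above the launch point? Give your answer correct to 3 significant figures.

1.36 s and 4.18 s

v_y0 = 86.4 sin 18.3° = 27.13 m/s.
Set y = v_y0 t − ½ g t² = 27.8: 4.900 t² − 27.13 t + 27.8 = 0.
t = [27.13 ± √(736.0 − 544.9)] / 9.8 = (27.13 ± 13.82) / 9.8, giving t = 1.36 s or t = 4.18 s.
So the flare is at 27.8 m at t = 1.36 s (rising) and t = 4.18 s (falling).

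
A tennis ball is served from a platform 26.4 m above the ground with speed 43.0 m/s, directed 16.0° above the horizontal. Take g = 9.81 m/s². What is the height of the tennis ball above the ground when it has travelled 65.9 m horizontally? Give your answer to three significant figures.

32.8 m

v_x = 43.0 cos 16.0° = 41.33 m/s, v_y0 = 43.0 sin 16.0° = 11.85 m/s.
Time to reach x = 65.9 m: t = x / v_x = 65.9 / 41.33 = 1.594 s.
y = 26.4 + v_y0 t − ½ g t² = 26.4 + 11.85×1.594 − 4.905×1.594² = 32.8 m.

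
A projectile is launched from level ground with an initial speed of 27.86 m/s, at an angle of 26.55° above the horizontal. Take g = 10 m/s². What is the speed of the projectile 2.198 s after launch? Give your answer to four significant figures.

v_x = 27.86 cos 26.55° = 24.922 m/s (constant).
v_y(t) = 27.86 sin 26.55° − g t = 12.453 − 10 × 2.198 = -9.5270 m/s.
Speed = √(v_x² + v_y²) = √(621.11 + 90.764) = 26.68 m/s.

26.68 m/s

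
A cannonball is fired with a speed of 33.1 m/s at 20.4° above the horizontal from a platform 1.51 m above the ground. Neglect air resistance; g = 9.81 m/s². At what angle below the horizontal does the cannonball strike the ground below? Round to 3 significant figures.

v_x = 33.1 cos 20.4° = 31.02 m/s.
At impact |v_y| = √(v_y0² + 2 g h) = √(11.54² + 2×9.81×1.51) = 12.76 m/s.
Angle below horizontal = arctan(|v_y| / v_x) = arctan(12.76 / 31.02) = 22.4°.

22.4°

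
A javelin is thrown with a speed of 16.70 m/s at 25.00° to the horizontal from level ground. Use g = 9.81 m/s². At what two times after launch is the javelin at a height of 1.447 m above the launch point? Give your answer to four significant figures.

0.2476 s and 1.191 s

v_y0 = 16.70 sin 25.00° = 7.0577 m/s.
Set y = v_y0 t − ½ g t² = 1.447: 4.905 t² − 7.0577 t + 1.447 = 0.
t = [7.0577 ± √(49.811 − 28.390)] / 9.81 = (7.0577 ± 4.6283) / 9.81, giving t = 0.2476 s or t = 1.191 s.
So the javelin is at 1.447 m at t = 0.2476 s (rising) and t = 1.191 s (falling).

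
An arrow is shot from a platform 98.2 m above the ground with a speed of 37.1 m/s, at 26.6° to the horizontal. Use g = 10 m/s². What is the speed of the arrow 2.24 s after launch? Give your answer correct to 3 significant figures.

33.7 m/s

v_x = 37.1 cos 26.6° = 33.17 m/s (constant).
v_y(t) = 37.1 sin 26.6° − g t = 16.61 − 10 × 2.24 = -5.790 m/s.
Speed = √(v_x² + v_y²) = √(1100 + 33.52) = 33.7 m/s.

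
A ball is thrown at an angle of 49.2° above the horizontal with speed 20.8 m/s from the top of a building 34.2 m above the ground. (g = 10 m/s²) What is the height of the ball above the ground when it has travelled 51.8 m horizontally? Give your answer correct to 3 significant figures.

v_x = 20.8 cos 49.2° = 13.59 m/s, v_y0 = 20.8 sin 49.2° = 15.75 m/s.
Time to reach x = 51.8 m: t = x / v_x = 51.8 / 13.59 = 3.812 s.
y = 34.2 + v_y0 t − ½ g t² = 34.2 + 15.75×3.812 − 5.000×3.812² = 21.6 m.

21.6 m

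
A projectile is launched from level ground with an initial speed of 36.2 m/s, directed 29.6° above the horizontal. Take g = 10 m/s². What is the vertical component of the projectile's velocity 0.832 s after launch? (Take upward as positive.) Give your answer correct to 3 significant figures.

Initial vertical component: v_y0 = 36.2 sin 29.6° = 17.88 m/s.
v_y(t) = v_y0 − g t = 17.88 − 10 × 0.832 = 9.56 m/s.

9.56 m/s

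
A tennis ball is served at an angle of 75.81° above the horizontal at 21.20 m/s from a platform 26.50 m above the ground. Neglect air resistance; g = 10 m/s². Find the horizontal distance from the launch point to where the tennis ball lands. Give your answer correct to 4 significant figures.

Components: v_x = 21.20 cos 75.81° = 5.1969 m/s, v_y = 21.20 sin 75.81° = 20.553 m/s.
Vertical: 0 = 26.50 + 20.553 t − ½(10) t² ⇒ 5.000 t² − 20.553 t − 26.50 = 0.
t = [20.553 + √(422.43 + 530.00)] / 10.00 = 5.1414 s.
Horizontal: R = v_x · t = 5.1969 × 5.1414 = 26.72 m.

26.72 m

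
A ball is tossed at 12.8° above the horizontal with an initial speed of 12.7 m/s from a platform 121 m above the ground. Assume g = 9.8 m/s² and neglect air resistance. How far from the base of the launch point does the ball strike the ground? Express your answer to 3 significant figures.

65.2 m

Components: v_x = 12.7 cos 12.8° = 12.38 m/s, v_y = 12.7 sin 12.8° = 2.814 m/s.
Vertical: 0 = 121 + 2.814 t − ½(9.8) t² ⇒ 4.900 t² − 2.814 t − 121 = 0.
t = [2.814 + √(7.919 + 2372)] / 9.800 = 5.265 s.
Horizontal: R = v_x · t = 12.38 × 5.265 = 65.2 m.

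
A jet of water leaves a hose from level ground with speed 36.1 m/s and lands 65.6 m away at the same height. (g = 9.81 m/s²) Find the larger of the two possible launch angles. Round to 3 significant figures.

Level-ground range: R = v₀² sin(2θ)/g ⇒ sin 2θ = R g / v₀² = 65.6×9.81/36.1² = 0.4938.
2θ = arcsin(0.4938) = 29.59° or 180° − 29.59° = 150.41°.
So θ = 14.8° or θ = 75.2°.

75.2°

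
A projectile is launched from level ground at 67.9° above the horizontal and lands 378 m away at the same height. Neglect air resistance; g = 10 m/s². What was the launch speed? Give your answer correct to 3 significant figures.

On level ground, R = v₀² sin(2θ) / g, so v₀ = √(R g / sin 2θ).
sin(2 × 67.9°) = 0.6972.
v₀ = √(378 × 10 / 0.6972) = √5422 = 73.6 m/s.

73.6 m/s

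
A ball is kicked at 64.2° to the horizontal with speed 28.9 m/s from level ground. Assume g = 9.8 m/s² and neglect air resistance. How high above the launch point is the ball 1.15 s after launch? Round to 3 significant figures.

23.4 m

v_y0 = 28.9 sin 64.2° = 26.02 m/s.
y(t) = v_y0 t − ½ g t² = 26.02×1.15 − 4.900×1.15² = 23.4 m.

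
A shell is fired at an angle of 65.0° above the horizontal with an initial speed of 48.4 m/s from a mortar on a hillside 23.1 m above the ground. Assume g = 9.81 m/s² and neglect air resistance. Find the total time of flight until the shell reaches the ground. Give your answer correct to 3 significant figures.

Vertical component: v_y = 48.4 sin 65.0° = 43.87 m/s.
Taking up as positive with launch at y = 23.1 m, landing at y = 0: 0 = 23.1 + 43.87 t − ½(9.81) t².
Solving 4.905 t² − 43.87 t − 23.1 = 0 gives t = [43.87 + √(43.87² + 4·4.905·23.1)] / 9.810 = 9.44 s.

9.44 s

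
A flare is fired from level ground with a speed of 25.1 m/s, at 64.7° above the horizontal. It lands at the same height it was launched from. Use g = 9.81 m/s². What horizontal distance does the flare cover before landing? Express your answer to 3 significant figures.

49.6 m

Components: v_x = 25.1 cos 64.7° = 10.73 m/s, v_y = 25.1 sin 64.7° = 22.69 m/s.
Time of flight (same landing height): t = 2 v_y / g = 2 × 22.69 / 9.81 = 4.626 s.
Range: R = v_x · t = 10.73 × 4.626 = 49.6 m.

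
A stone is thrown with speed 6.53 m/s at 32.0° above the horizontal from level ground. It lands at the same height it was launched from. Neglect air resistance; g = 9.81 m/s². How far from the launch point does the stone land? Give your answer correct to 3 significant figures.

For level ground, R = v₀² sin(2θ) / g.
sin(2 × 32.0°) = sin 64.00° = 0.8988.
R = (6.53)² × 0.8988 / 9.81 = 3.91 m.

3.91 m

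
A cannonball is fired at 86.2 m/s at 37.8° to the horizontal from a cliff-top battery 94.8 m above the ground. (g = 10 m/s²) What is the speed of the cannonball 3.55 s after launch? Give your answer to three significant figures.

70.3 m/s

v_x = 86.2 cos 37.8° = 68.11 m/s (constant).
v_y(t) = 86.2 sin 37.8° − g t = 52.83 − 10 × 3.55 = 17.33 m/s.
Speed = √(v_x² + v_y²) = √(4639 + 300.3) = 70.3 m/s.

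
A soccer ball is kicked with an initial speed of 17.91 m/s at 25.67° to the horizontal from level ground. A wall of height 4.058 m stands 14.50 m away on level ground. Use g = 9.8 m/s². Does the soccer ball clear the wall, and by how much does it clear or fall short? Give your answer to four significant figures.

No — it falls 1.043 m short of clearing the wall.

v_x = 17.91 cos 25.67° = 16.142 m/s; v_y0 = 17.91 sin 25.67° = 7.7584 m/s.
Time to reach the wall: t = 14.50 / 16.142 = 0.89828 s.
Height at that point: y = 7.7584×0.89828 − 4.900×0.89828² = 3.0154 m.
That is 4.058 − 3.0154 = 1.043 m below the top of the wall, so the soccer ball does not clear it.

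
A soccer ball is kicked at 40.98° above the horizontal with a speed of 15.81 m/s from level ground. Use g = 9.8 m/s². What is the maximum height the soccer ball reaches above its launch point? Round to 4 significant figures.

Vertical component of launch velocity: v_y = 15.81 sin 40.98° = 10.368 m/s.
At the highest point the vertical velocity is zero, so v_y² = 2 g h_max.
h_max = (10.368)² / (2 × 9.8) = 107.50 / 19.60 = 5.485 m.

5.485 m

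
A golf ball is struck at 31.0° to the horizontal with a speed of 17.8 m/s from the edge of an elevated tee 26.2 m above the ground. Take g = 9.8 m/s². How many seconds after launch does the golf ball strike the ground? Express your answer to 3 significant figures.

3.43 s

Vertical component: v_y = 17.8 sin 31.0° = 9.168 m/s.
Taking up as positive with launch at y = 26.2 m, landing at y = 0: 0 = 26.2 + 9.168 t − ½(9.8) t².
Solving 4.900 t² − 9.168 t − 26.2 = 0 gives t = [9.168 + √(9.168² + 4·4.900·26.2)] / 9.800 = 3.43 s.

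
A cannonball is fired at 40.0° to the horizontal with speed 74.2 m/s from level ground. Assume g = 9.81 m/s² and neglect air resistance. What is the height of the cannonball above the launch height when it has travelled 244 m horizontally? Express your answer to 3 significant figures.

v_x = 74.2 cos 40.0° = 56.84 m/s, v_y0 = 74.2 sin 40.0° = 47.69 m/s.
Time to reach x = 244 m: t = x / v_x = 244 / 56.84 = 4.293 s.
y = v_y0 t − ½ g t² = 47.69×4.293 − 4.905×4.293² = 114 m.

114 m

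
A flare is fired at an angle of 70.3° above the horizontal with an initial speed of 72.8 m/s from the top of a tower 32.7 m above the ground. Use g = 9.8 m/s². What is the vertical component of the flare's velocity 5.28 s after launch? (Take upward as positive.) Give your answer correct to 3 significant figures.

16.8 m/s

Initial vertical component: v_y0 = 72.8 sin 70.3° = 68.54 m/s.
v_y(t) = v_y0 − g t = 68.54 − 9.8 × 5.28 = 16.8 m/s.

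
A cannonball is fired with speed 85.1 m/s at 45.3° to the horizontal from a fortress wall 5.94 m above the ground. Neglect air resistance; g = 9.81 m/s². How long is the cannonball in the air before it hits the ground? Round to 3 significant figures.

12.4 s

Vertical component: v_y = 85.1 sin 45.3° = 60.49 m/s.
Taking up as positive with launch at y = 5.94 m, landing at y = 0: 0 = 5.94 + 60.49 t − ½(9.81) t².
Solving 4.905 t² − 60.49 t − 5.94 = 0 gives t = [60.49 + √(60.49² + 4·4.905·5.94)] / 9.810 = 12.4 s.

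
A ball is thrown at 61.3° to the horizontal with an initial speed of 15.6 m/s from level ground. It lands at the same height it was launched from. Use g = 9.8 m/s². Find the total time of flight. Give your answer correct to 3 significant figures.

2.79 s

Vertical component: v_y = 15.6 sin 61.3° = 13.68 m/s.
For a projectile landing at launch height, time of flight is t = 2 v_y / g = 2 × 13.68 / 9.8 = 2.79 s.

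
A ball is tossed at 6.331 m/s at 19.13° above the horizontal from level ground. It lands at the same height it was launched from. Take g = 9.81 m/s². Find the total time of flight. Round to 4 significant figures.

0.4230 s

Vertical component: v_y = 6.331 sin 19.13° = 2.0747 m/s.
For a projectile landing at launch height, time of flight is t = 2 v_y / g = 2 × 2.0747 / 9.81 = 0.4230 s.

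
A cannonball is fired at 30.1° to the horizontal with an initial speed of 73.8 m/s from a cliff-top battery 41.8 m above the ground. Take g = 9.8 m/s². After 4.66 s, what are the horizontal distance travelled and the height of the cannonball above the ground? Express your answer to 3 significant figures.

x = 298 m, y = 108 m

v_x = 73.8 cos 30.1° = 63.85 m/s; v_y0 = 73.8 sin 30.1° = 37.01 m/s.
x = v_x t = 63.85 × 4.66 = 298 m.
y = 41.8 + v_y0 t − ½ g t² = 108 m.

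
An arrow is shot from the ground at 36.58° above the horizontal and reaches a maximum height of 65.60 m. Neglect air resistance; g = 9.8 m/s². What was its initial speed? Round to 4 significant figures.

60.17 m/s

At maximum height v_y = 0, so (v₀ sin θ)² = 2 g H.
v₀ sin 36.58° = √(2 × 9.8 × 65.60) = 35.857 m/s.
v₀ = 35.857 / sin 36.58° = 35.857 / 0.5959 = 60.17 m/s.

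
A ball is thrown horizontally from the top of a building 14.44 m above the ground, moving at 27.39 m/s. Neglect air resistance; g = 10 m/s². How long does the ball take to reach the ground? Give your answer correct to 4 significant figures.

The horizontal speed doesn't affect the fall. With v_y0 = 0, h = ½ g t².
t = √(2 × 14.44 / 10) = √2.8880 = 1.699 s.

1.699 s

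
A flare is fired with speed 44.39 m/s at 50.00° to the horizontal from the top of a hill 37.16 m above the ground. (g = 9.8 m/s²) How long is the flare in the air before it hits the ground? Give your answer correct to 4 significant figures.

7.900 s

Vertical component: v_y = 44.39 sin 50.00° = 34.005 m/s.
Taking up as positive with launch at y = 37.16 m, landing at y = 0: 0 = 37.16 + 34.005 t − ½(9.8) t².
Solving 4.900 t² − 34.005 t − 37.16 = 0 gives t = [34.005 + √(34.005² + 4·4.900·37.16)] / 9.800 = 7.900 s.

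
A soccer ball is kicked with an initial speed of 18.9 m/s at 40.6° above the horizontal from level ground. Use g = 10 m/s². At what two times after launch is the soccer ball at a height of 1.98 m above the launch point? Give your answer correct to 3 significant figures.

0.173 s and 2.29 s

v_y0 = 18.9 sin 40.6° = 12.30 m/s.
Set y = v_y0 t − ½ g t² = 1.98: 5.000 t² − 12.30 t + 1.98 = 0.
t = [12.30 ± √(151.3 − 39.60)] / 10 = (12.30 ± 10.57) / 10, giving t = 0.173 s or t = 2.29 s.
So the soccer ball is at 1.98 m at t = 0.173 s (rising) and t = 2.29 s (falling).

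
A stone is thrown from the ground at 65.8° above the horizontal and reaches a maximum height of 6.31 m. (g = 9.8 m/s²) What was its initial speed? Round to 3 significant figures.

12.2 m/s

At maximum height v_y = 0, so (v₀ sin θ)² = 2 g H.
v₀ sin 65.8° = √(2 × 9.8 × 6.31) = 11.12 m/s.
v₀ = 11.12 / sin 65.8° = 11.12 / 0.9121 = 12.2 m/s.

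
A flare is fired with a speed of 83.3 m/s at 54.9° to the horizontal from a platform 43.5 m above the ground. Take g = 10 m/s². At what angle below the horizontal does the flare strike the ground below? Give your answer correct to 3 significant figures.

v_x = 83.3 cos 54.9° = 47.90 m/s.
At impact |v_y| = √(v_y0² + 2 g h) = √(68.15² + 2×10×43.5) = 74.26 m/s.
Angle below horizontal = arctan(|v_y| / v_x) = arctan(74.26 / 47.90) = 57.2°.

57.2°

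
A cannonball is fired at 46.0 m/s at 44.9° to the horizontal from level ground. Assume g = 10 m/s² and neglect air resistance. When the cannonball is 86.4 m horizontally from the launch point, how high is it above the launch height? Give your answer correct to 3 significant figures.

v_x = 46.0 cos 44.9° = 32.58 m/s, v_y0 = 46.0 sin 44.9° = 32.47 m/s.
Time to reach x = 86.4 m: t = x / v_x = 86.4 / 32.58 = 2.652 s.
y = v_y0 t − ½ g t² = 32.47×2.652 − 5.000×2.652² = 50.9 m.

50.9 m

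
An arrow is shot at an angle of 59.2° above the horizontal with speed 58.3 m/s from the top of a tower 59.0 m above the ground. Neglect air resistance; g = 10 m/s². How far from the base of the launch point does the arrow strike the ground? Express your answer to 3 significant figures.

331 m

Components: v_x = 58.3 cos 59.2° = 29.85 m/s, v_y = 58.3 sin 59.2° = 50.08 m/s.
Vertical: 0 = 59.0 + 50.08 t − ½(10) t² ⇒ 5.000 t² − 50.08 t − 59.0 = 0.
t = [50.08 + √(2508 + 1180)] / 10.00 = 11.08 s.
Horizontal: R = v_x · t = 29.85 × 11.08 = 331 m.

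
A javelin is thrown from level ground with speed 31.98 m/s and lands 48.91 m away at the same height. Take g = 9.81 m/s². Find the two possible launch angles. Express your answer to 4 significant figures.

13.99° and 76.01°

Level-ground range: R = v₀² sin(2θ)/g ⇒ sin 2θ = R g / v₀² = 48.91×9.81/31.98² = 0.4691.
2θ = arcsin(0.4691) = 27.976° or 180° − 27.976° = 152.024°.
So θ = 13.99° or θ = 76.01°.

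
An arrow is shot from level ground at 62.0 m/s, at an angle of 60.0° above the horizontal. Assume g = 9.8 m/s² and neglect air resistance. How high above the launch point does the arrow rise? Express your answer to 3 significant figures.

147 m

Vertical component of launch velocity: v_y = 62.0 sin 60.0° = 53.69 m/s.
At the highest point the vertical velocity is zero, so v_y² = 2 g h_max.
h_max = (53.69)² / (2 × 9.8) = 2883 / 19.60 = 147 m.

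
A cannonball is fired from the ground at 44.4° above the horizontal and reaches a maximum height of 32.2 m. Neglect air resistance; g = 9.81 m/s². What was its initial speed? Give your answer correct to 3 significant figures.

35.9 m/s

At maximum height v_y = 0, so (v₀ sin θ)² = 2 g H.
v₀ sin 44.4° = √(2 × 9.81 × 32.2) = 25.13 m/s.
v₀ = 25.13 / sin 44.4° = 25.13 / 0.6997 = 35.9 m/s.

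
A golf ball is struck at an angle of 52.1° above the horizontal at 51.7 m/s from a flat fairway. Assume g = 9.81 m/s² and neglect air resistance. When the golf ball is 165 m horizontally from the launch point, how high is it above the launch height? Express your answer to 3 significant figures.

79.6 m

v_x = 51.7 cos 52.1° = 31.76 m/s, v_y0 = 51.7 sin 52.1° = 40.80 m/s.
Time to reach x = 165 m: t = x / v_x = 165 / 31.76 = 5.195 s.
y = v_y0 t − ½ g t² = 40.80×5.195 − 4.905×5.195² = 79.6 m.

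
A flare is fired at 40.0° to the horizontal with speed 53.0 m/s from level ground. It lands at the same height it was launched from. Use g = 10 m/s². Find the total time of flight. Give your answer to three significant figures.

Vertical component: v_y = 53.0 sin 40.0° = 34.07 m/s.
For a projectile landing at launch height, time of flight is t = 2 v_y / g = 2 × 34.07 / 10 = 6.81 s.

6.81 s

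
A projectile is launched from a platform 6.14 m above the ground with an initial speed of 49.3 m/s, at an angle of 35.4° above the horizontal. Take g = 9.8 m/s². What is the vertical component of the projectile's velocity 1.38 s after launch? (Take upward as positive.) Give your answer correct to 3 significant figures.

15.0 m/s

Initial vertical component: v_y0 = 49.3 sin 35.4° = 28.56 m/s.
v_y(t) = v_y0 − g t = 28.56 − 9.8 × 1.38 = 15.0 m/s.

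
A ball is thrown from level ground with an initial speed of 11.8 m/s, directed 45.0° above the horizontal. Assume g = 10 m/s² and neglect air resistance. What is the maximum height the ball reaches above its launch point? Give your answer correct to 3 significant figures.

3.48 m

Vertical component of launch velocity: v_y = 11.8 sin 45.0° = 8.344 m/s.
At the highest point the vertical velocity is zero, so v_y² = 2 g h_max.
h_max = (8.344)² / (2 × 10) = 69.62 / 20.00 = 3.48 m.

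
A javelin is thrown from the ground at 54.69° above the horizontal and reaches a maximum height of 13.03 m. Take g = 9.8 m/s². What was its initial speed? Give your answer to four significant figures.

19.58 m/s

At maximum height v_y = 0, so (v₀ sin θ)² = 2 g H.
v₀ sin 54.69° = √(2 × 9.8 × 13.03) = 15.981 m/s.
v₀ = 15.981 / sin 54.69° = 15.981 / 0.8160 = 19.58 m/s.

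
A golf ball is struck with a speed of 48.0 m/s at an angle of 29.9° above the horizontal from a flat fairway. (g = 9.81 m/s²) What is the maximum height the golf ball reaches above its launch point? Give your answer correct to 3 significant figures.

29.2 m

Vertical component of launch velocity: v_y = 48.0 sin 29.9° = 23.93 m/s.
At the highest point the vertical velocity is zero, so v_y² = 2 g h_max.
h_max = (23.93)² / (2 × 9.81) = 572.6 / 19.62 = 29.2 m.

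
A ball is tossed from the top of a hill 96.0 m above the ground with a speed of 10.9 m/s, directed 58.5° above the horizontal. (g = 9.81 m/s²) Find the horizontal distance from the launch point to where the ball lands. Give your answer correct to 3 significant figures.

31.2 m

Components: v_x = 10.9 cos 58.5° = 5.695 m/s, v_y = 10.9 sin 58.5° = 9.294 m/s.
Vertical: 0 = 96.0 + 9.294 t − ½(9.81) t² ⇒ 4.905 t² − 9.294 t − 96.0 = 0.
t = [9.294 + √(86.38 + 1884)] / 9.810 = 5.472 s.
Horizontal: R = v_x · t = 5.695 × 5.472 = 31.2 m.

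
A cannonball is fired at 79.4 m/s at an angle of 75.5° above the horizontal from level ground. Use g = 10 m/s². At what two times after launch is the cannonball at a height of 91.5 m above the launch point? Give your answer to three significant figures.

1.30 s and 14.1 s

v_y0 = 79.4 sin 75.5° = 76.87 m/s.
Set y = v_y0 t − ½ g t² = 91.5: 5.000 t² − 76.87 t + 91.5 = 0.
t = [76.87 ± √(5909 − 1830)] / 10 = (76.87 ± 63.87) / 10, giving t = 1.30 s or t = 14.1 s.
So the cannonball is at 91.5 m at t = 1.30 s (rising) and t = 14.1 s (falling).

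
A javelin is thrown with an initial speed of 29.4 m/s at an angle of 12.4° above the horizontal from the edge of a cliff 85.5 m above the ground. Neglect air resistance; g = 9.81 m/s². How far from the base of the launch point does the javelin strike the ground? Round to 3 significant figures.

140 m

Components: v_x = 29.4 cos 12.4° = 28.71 m/s, v_y = 29.4 sin 12.4° = 6.313 m/s.
Vertical: 0 = 85.5 + 6.313 t − ½(9.81) t² ⇒ 4.905 t² − 6.313 t − 85.5 = 0.
t = [6.313 + √(39.85 + 1678)] / 9.810 = 4.868 s.
Horizontal: R = v_x · t = 28.71 × 4.868 = 140 m.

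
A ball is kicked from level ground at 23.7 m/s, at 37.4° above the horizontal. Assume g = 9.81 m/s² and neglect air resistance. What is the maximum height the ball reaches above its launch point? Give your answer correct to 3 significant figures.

Vertical component of launch velocity: v_y = 23.7 sin 37.4° = 14.39 m/s.
At the highest point the vertical velocity is zero, so v_y² = 2 g h_max.
h_max = (14.39)² / (2 × 9.81) = 207.1 / 19.62 = 10.6 m.

10.6 m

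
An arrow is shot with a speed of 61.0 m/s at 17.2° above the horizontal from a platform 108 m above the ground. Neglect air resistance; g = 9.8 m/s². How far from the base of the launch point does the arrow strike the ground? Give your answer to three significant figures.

401 m

Components: v_x = 61.0 cos 17.2° = 58.27 m/s, v_y = 61.0 sin 17.2° = 18.04 m/s.
Vertical: 0 = 108 + 18.04 t − ½(9.8) t² ⇒ 4.900 t² − 18.04 t − 108 = 0.
t = [18.04 + √(325.4 + 2117)] / 9.800 = 6.884 s.
Horizontal: R = v_x · t = 58.27 × 6.884 = 401 m.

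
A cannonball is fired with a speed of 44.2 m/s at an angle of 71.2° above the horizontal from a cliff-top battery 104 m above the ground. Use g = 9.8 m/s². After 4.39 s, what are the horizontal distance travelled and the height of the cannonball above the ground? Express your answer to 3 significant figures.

v_x = 44.2 cos 71.2° = 14.24 m/s; v_y0 = 44.2 sin 71.2° = 41.84 m/s.
x = v_x t = 14.24 × 4.39 = 62.5 m.
y = 104 + v_y0 t − ½ g t² = 193 m.

x = 62.5 m, y = 193 m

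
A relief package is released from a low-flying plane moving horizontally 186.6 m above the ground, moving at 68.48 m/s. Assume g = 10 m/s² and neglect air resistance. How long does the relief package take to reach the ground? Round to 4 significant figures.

The horizontal speed doesn't affect the fall. With v_y0 = 0, h = ½ g t².
t = √(2 × 186.6 / 10) = √37.320 = 6.109 s.

6.109 s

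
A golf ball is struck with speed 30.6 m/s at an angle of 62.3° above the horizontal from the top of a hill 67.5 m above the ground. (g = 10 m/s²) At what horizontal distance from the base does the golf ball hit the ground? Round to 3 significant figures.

103 m

Components: v_x = 30.6 cos 62.3° = 14.22 m/s, v_y = 30.6 sin 62.3° = 27.09 m/s.
Vertical: 0 = 67.5 + 27.09 t − ½(10) t² ⇒ 5.000 t² − 27.09 t − 67.5 = 0.
t = [27.09 + √(733.9 + 1350)] / 10.00 = 7.274 s.
Horizontal: R = v_x · t = 14.22 × 7.274 = 103 m.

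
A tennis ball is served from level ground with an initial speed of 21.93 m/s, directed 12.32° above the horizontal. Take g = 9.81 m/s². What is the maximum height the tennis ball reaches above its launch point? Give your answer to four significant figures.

1.116 m

Vertical component of launch velocity: v_y = 21.93 sin 12.32° = 4.6792 m/s.
At the highest point the vertical velocity is zero, so v_y² = 2 g h_max.
h_max = (4.6792)² / (2 × 9.81) = 21.895 / 19.62 = 1.116 m.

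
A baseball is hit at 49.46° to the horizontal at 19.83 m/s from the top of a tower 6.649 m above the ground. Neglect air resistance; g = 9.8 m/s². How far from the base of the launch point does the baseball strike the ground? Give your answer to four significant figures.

Components: v_x = 19.83 cos 49.46° = 12.889 m/s, v_y = 19.83 sin 49.46° = 15.070 m/s.
Vertical: 0 = 6.649 + 15.070 t − ½(9.8) t² ⇒ 4.900 t² − 15.070 t − 6.649 = 0.
t = [15.070 + √(227.10 + 130.32)] / 9.800 = 3.4669 s.
Horizontal: R = v_x · t = 12.889 × 3.4669 = 44.68 m.

44.68 m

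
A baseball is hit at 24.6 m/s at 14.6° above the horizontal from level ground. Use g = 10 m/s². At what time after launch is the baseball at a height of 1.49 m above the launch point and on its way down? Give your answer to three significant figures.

v_y0 = 24.6 sin 14.6° = 6.201 m/s.
Set y = v_y0 t − ½ g t² = 1.49: 5.000 t² − 6.201 t + 1.49 = 0.
t = [6.201 ± √(38.45 − 29.80)] / 10 = (6.201 ± 2.941) / 10, giving t = 0.326 s or t = 0.914 s.
On the way down corresponds to the larger root: t = 0.914 s.

0.914 s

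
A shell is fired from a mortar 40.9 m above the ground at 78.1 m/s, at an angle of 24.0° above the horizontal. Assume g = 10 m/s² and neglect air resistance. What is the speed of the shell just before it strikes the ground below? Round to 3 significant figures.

83.2 m/s

v_x = 78.1 cos 24.0° = 71.35 m/s is unchanged throughout.
For the vertical component, v_y² = v_y0² + 2 g h = (31.77)² + 2×10×40.9 = 1827, so |v_y| = 42.74 m/s.
Impact speed = √(v_x² + v_y²) = √(5091 + 1827) = 83.2 m/s.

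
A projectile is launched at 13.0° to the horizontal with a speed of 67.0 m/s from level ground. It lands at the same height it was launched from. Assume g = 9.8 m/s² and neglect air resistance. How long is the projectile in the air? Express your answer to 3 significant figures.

3.08 s

Vertical component: v_y = 67.0 sin 13.0° = 15.07 m/s.
For a projectile landing at launch height, time of flight is t = 2 v_y / g = 2 × 15.07 / 9.8 = 3.08 s.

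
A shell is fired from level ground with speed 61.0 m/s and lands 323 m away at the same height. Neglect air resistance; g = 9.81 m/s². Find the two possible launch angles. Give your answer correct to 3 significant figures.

Level-ground range: R = v₀² sin(2θ)/g ⇒ sin 2θ = R g / v₀² = 323×9.81/61.0² = 0.8516.
2θ = arcsin(0.8516) = 58.39° or 180° − 58.39° = 121.61°.
So θ = 29.2° or θ = 60.8°.

29.2° and 60.8°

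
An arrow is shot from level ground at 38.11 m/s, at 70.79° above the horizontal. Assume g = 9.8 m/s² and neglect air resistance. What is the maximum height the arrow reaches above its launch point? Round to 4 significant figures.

66.08 m

Vertical component of launch velocity: v_y = 38.11 sin 70.79° = 35.988 m/s.
At the highest point the vertical velocity is zero, so v_y² = 2 g h_max.
h_max = (35.988)² / (2 × 9.8) = 1295.1 / 19.60 = 66.08 m.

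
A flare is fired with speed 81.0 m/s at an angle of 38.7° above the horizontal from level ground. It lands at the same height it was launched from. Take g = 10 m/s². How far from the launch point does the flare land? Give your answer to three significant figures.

For level ground, R = v₀² sin(2θ) / g.
sin(2 × 38.7°) = sin 77.40° = 0.9759.
R = (81.0)² × 0.9759 / 10 = 640 m.

640 m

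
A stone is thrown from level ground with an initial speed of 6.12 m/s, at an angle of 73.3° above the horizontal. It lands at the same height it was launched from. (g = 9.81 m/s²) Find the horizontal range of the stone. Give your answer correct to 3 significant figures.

For level ground, R = v₀² sin(2θ) / g.
sin(2 × 73.3°) = sin 146.6° = 0.5505.
R = (6.12)² × 0.5505 / 9.81 = 2.10 m.

2.10 m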